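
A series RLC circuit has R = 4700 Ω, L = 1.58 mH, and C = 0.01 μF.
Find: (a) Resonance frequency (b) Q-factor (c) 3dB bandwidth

Step 1 — Resonance condition Im(Z)=0 gives ω₀ = 1/√(LC).
Step 2 — ω₀ = 1/√(0.00158·1e-08) = 2.516e+05 rad/s.
Step 3 — f₀ = ω₀/(2π) = 4.004e+04 Hz.
Step 4 — Series Q: Q = ω₀L/R = 2.516e+05·0.00158/4700 = 0.08457.
Step 5 — 3dB bandwidth: Δω = ω₀/Q = 2.975e+06 rad/s; BW = Δω/(2π) = 4.734e+05 Hz.

(a) f₀ = 4.004e+04 Hz  (b) Q = 0.08457  (c) BW = 4.734e+05 Hz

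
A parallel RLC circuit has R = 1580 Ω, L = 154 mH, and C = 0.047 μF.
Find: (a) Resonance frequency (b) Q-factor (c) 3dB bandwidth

Step 1 — Resonance: ω₀ = 1/√(LC) = 1/√(0.154·4.7e-08) = 1.175e+04 rad/s.
Step 2 — f₀ = ω₀/(2π) = 1871 Hz.
Step 3 — Parallel Q: Q = R/(ω₀L) = 1580/(1.175e+04·0.154) = 0.8729.
Step 4 — Bandwidth: Δω = ω₀/Q = 1.347e+04 rad/s; BW = Δω/(2π) = 2143 Hz.

(a) f₀ = 1871 Hz  (b) Q = 0.8729  (c) BW = 2143 Hz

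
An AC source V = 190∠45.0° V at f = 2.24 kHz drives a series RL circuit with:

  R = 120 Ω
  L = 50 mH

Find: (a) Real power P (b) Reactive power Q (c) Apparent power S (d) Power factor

Step 1 — Angular frequency: ω = 2π·f = 2π·2240 = 1.407e+04 rad/s.
Step 2 — Component impedances:
  R: Z = R = 120 Ω
  L: Z = jωL = j·1.407e+04·0.05 = 0 + j703.7 Ω
Step 3 — Series combination: Z_total = R + L = 120 + j703.7 Ω = 713.9∠80.3° Ω.
Step 4 — Source phasor: V = 190∠45.0° V = 134.4 + j134.4 V.
Step 5 — Current: I = V / Z = 0.2172 - j0.1539 A = 0.2662∠-35.3° A.
Step 6 — Complex power: S = V·I* = 8.5 + j49.85 VA.
Step 7 — Real power: P = Re(S) = 8.5 W.
Step 8 — Reactive power: Q = Im(S) = 49.85 VAR.
Step 9 — Apparent power: |S| = 50.57 VA.
Step 10 — Power factor: PF = P/|S| = 0.1681 (lagging).

(a) P = 8.5 W  (b) Q = 49.85 VAR  (c) S = 50.57 VA  (d) PF = 0.1681 (lagging)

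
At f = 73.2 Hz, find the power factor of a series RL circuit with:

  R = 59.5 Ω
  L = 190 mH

Step 1 — Angular frequency: ω = 2π·f = 2π·73.2 = 459.9 rad/s.
Step 2 — Component impedances:
  R: Z = R = 59.5 Ω
  L: Z = jωL = j·459.9·0.19 = 0 + j87.39 Ω
Step 3 — Series combination: Z_total = R + L = 59.5 + j87.39 Ω = 105.7∠55.7° Ω.
Step 4 — Power factor: PF = cos(φ) = Re(Z)/|Z| = 59.5/105.72 = 0.5628.
Step 5 — Type: Im(Z) = 87.39 ⇒ lagging (phase φ = 55.7°).

PF = 0.5628 (lagging, φ = 55.7°)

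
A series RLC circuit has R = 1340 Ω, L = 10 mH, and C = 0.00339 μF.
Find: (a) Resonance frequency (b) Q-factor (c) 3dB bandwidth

Step 1 — Resonance: ω₀ = 1/√(LC) = 1/√(0.01·3.39e-09) = 1.718e+05 rad/s.
Step 2 — f₀ = ω₀/(2π) = 2.734e+04 Hz.
Step 3 — Series Q: Q = ω₀L/R = 1.718e+05·0.01/1340 = 1.282.
Step 4 — Bandwidth: Δω = ω₀/Q = 1.34e+05 rad/s; BW = Δω/(2π) = 2.133e+04 Hz.

(a) f₀ = 2.734e+04 Hz  (b) Q = 1.282  (c) BW = 2.133e+04 Hz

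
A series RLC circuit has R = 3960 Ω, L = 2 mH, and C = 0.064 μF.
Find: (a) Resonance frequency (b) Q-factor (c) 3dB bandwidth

Step 1 — Resonance condition Im(Z)=0 gives ω₀ = 1/√(LC).
Step 2 — ω₀ = 1/√(0.002·6.4e-08) = 8.839e+04 rad/s.
Step 3 — f₀ = ω₀/(2π) = 1.407e+04 Hz.
Step 4 — Series Q: Q = ω₀L/R = 8.839e+04·0.002/3960 = 0.04464.
Step 5 — 3dB bandwidth: Δω = ω₀/Q = 1.98e+06 rad/s; BW = Δω/(2π) = 3.151e+05 Hz.

(a) f₀ = 1.407e+04 Hz  (b) Q = 0.04464  (c) BW = 3.151e+05 Hz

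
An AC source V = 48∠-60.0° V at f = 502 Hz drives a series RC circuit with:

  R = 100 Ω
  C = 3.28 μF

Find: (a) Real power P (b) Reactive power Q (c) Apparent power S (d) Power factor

Step 1 — Angular frequency: ω = 2π·f = 2π·502 = 3154 rad/s.
Step 2 — Component impedances:
  R: Z = R = 100 Ω
  C: Z = 1/(jωC) = -j/(ω·C) = 0 - j96.66 Ω
Step 3 — Series combination: Z_total = R + C = 100 - j96.66 Ω = 139.1∠-44.0° Ω.
Step 4 — Source phasor: V = 48∠-60.0° V = 24 - j41.57 V.
Step 5 — Current: I = V / Z = 0.3318 - j0.09498 A = 0.3451∠-16.0° A.
Step 6 — Complex power: S = V·I* = 11.91 - j11.51 VA.
Step 7 — Real power: P = Re(S) = 11.91 W.
Step 8 — Reactive power: Q = Im(S) = -11.51 VAR.
Step 9 — Apparent power: |S| = 16.57 VA.
Step 10 — Power factor: PF = P/|S| = 0.719 (leading).

(a) P = 11.91 W  (b) Q = -11.51 VAR  (c) S = 16.57 VA  (d) PF = 0.719 (leading)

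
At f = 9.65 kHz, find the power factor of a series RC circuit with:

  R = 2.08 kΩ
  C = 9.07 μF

Step 1 — Angular frequency: ω = 2π·f = 2π·9650 = 6.063e+04 rad/s.
Step 2 — Component impedances:
  R: Z = R = 2080 Ω
  C: Z = 1/(jωC) = -j/(ω·C) = 0 - j1.818 Ω
Step 3 — Series combination: Z_total = R + C = 2080 - j1.818 Ω = 2080∠-0.1° Ω.
Step 4 — Power factor: PF = cos(φ) = Re(Z)/|Z| = 2080/2080 = 1.
Step 5 — Type: Im(Z) = -1.818 ⇒ leading (phase φ = -0.1°).

PF = 1 (leading, φ = -0.1°)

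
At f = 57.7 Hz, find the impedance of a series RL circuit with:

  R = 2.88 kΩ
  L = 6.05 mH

Step 1 — Angular frequency: ω = 2π·f = 2π·57.7 = 362.5 rad/s.
Step 2 — Component impedances:
  R: Z = R = 2880 Ω
  L: Z = jωL = j·362.5·0.00605 = 0 + j2.193 Ω
Step 3 — Series combination: Z_total = R + L = 2880 + j2.193 Ω = 2880∠0.0° Ω.

Z = 2880 + j2.193 Ω = 2880∠0.0° Ω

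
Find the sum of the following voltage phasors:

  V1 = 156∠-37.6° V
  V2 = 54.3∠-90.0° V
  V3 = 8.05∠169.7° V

Step 1 — Convert each phasor to rectangular form:
  V1 = 156·(cos(-37.6°) + j·sin(-37.6°)) = 123.6 - j95.18 V
  V2 = 54.3·(cos(-90.0°) + j·sin(-90.0°)) = 0 - j54.3 V
  V3 = 8.05·(cos(169.7°) + j·sin(169.7°)) = -7.92 + j1.439 V
Step 2 — Sum components: V_total = 115.7 - j148 V.
Step 3 — Convert to polar: |V_total| = 187.9 V, ∠V_total = -52.0°.

V_total = 187.9∠-52.0° V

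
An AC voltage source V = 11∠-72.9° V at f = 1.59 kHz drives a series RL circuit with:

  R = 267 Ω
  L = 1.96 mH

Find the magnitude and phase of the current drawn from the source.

Step 1 — Angular frequency: ω = 2π·f = 2π·1590 = 9990 rad/s.
Step 2 — Component impedances:
  R: Z = R = 267 Ω
  L: Z = jωL = j·9990·0.00196 = 0 + j19.58 Ω
Step 3 — Series combination: Z_total = R + L = 267 + j19.58 Ω = 267.7∠4.2° Ω.
Step 4 — Source phasor: V = 11∠-72.9° V = 3.234 - j10.51 V.
Step 5 — Ohm's law: I = V / Z_total = (3.234 - j10.51) / (267 + j19.58) = 0.009177 - j0.04005 A.
Step 6 — Convert to polar: |I| = 0.04109 A, ∠I = -77.1°.

I = 0.04109∠-77.1° A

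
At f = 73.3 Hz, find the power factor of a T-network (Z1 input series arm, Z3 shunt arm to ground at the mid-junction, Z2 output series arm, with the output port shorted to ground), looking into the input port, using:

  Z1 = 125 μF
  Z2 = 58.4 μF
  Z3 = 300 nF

Step 1 — Angular frequency: ω = 2π·f = 2π·73.3 = 460.6 rad/s.
Step 2 — Component impedances:
  Z1: Z = 1/(jωC) = -j/(ω·C) = 0 - j17.37 Ω
  Z2: Z = 1/(jωC) = -j/(ω·C) = 0 - j37.18 Ω
  Z3: Z = 1/(jωC) = -j/(ω·C) = 0 - j7238 Ω
Step 3 — With the output port shorted to ground, the output series arm Z2 runs from the junction to ground; the shunt arm Z3 also runs from the junction to ground. They appear in parallel: Z3 || Z2 = 0 - j36.99 Ω.
Step 4 — Series with input arm Z1: Z_in = Z1 + (Z3 || Z2) = 0 - j54.36 Ω = 54.36∠-90.0° Ω.
Step 5 — Power factor: PF = cos(φ) = Re(Z)/|Z| = 0/54.36 = 0.
Step 6 — Type: Im(Z) = -54.36 ⇒ leading (phase φ = -90.0°).

PF = 0 (leading, φ = -90.0°)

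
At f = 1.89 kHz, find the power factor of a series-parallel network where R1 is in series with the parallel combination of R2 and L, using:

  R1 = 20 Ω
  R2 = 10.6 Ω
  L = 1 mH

Step 1 — Angular frequency: ω = 2π·f = 2π·1890 = 1.188e+04 rad/s.
Step 2 — Component impedances:
  R1: Z = R = 20 Ω
  R2: Z = R = 10.6 Ω
  L: Z = jωL = j·1.188e+04·0.001 = 0 + j11.88 Ω
Step 3 — Parallel branch: R2 || L = 1/(1/R2 + 1/L) = 5.9 + j5.266 Ω.
Step 4 — Series with R1: Z_total = R1 + (R2 || L) = 25.9 + j5.266 Ω = 26.43∠11.5° Ω.
Step 5 — Power factor: PF = cos(φ) = Re(Z)/|Z| = 25.9/26.43 = 0.9799.
Step 6 — Type: Im(Z) = 5.266 ⇒ lagging (phase φ = 11.5°).

PF = 0.9799 (lagging, φ = 11.5°)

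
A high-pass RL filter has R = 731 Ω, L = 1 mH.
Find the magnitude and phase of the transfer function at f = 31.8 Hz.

Step 1 — Angular frequency: ω = 2π·31.8 = 199.8 rad/s.
Step 2 — Transfer function: H(jω) = jωL/(R + jωL).
Step 3 — Numerator jωL = j·0.1998; denominator R + jωL = 731 + j0.1998.
Step 4 — H = 7.471e-08 + j0.0002733.
Step 5 — Magnitude: |H| = 0.0002733 (-71.3 dB); phase: φ = 90.0°.

|H| = 0.0002733 (-71.3 dB), φ = 90.0°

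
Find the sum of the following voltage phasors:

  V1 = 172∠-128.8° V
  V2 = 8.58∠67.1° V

Step 1 — Convert each phasor to rectangular form:
  V1 = 172·(cos(-128.8°) + j·sin(-128.8°)) = -107.8 - j134 V
  V2 = 8.58·(cos(67.1°) + j·sin(67.1°)) = 3.339 + j7.904 V
Step 2 — Sum components: V_total = -104.4 - j126.1 V.
Step 3 — Convert to polar: |V_total| = 163.8 V, ∠V_total = -129.6°.

V_total = 163.8∠-129.6° V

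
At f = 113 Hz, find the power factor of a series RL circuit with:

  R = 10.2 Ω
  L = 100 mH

Step 1 — Angular frequency: ω = 2π·f = 2π·113 = 710 rad/s.
Step 2 — Component impedances:
  R: Z = R = 10.2 Ω
  L: Z = jωL = j·710·0.1 = 0 + j71 Ω
Step 3 — Series combination: Z_total = R + L = 10.2 + j71 Ω = 71.73∠81.8° Ω.
Step 4 — Power factor: PF = cos(φ) = Re(Z)/|Z| = 10.2/71.73 = 0.1422.
Step 5 — Type: Im(Z) = 71 ⇒ lagging (phase φ = 81.8°).

PF = 0.1422 (lagging, φ = 81.8°)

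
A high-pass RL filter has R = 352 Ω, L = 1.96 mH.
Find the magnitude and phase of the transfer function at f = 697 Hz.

Step 1 — Angular frequency: ω = 2π·697 = 4379 rad/s.
Step 2 — Transfer function: H(jω) = jωL/(R + jωL).
Step 3 — Numerator jωL = j·8.584; denominator R + jωL = 352 + j8.584.
Step 4 — H = 0.0005943 + j0.02437.
Step 5 — Magnitude: |H| = 0.02438 (-32.3 dB); phase: φ = 88.6°.

|H| = 0.02438 (-32.3 dB), φ = 88.6°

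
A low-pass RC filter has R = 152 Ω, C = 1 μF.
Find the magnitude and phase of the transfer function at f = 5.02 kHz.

Step 1 — Angular frequency: ω = 2π·5020 = 3.154e+04 rad/s.
Step 2 — Transfer function: H(jω) = 1/(1 + jωRC).
Step 3 — Denominator: 1 + jωRC = 1 + j·3.154e+04·152·1e-06 = 1 + j4.794.
Step 4 — H = 0.04169 - j0.1999.
Step 5 — Magnitude: |H| = 0.2042 (-13.8 dB); phase: φ = -78.2°.

|H| = 0.2042 (-13.8 dB), φ = -78.2°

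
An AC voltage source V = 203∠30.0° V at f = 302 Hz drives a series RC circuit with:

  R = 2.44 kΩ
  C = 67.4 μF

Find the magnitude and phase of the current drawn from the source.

Step 1 — Angular frequency: ω = 2π·f = 2π·302 = 1898 rad/s.
Step 2 — Component impedances:
  R: Z = R = 2440 Ω
  C: Z = 1/(jωC) = -j/(ω·C) = 0 - j7.819 Ω
Step 3 — Series combination: Z_total = R + C = 2440 - j7.819 Ω = 2440∠-0.2° Ω.
Step 4 — Source phasor: V = 203∠30.0° V = 175.8 + j101.5 V.
Step 5 — Ohm's law: I = V / Z_total = (175.8 + j101.5) / (2440 - j7.819) = 0.07192 + j0.04183 A.
Step 6 — Convert to polar: |I| = 0.0832 A, ∠I = 30.2°.

I = 0.0832∠30.2° A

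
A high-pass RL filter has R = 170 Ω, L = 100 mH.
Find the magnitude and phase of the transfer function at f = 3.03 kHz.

Step 1 — Angular frequency: ω = 2π·3030 = 1.904e+04 rad/s.
Step 2 — Transfer function: H(jω) = jωL/(R + jωL).
Step 3 — Numerator jωL = j·1904; denominator R + jωL = 170 + j1904.
Step 4 — H = 0.9921 + j0.08859.
Step 5 — Magnitude: |H| = 0.996 (-0.0 dB); phase: φ = 5.1°.

|H| = 0.996 (-0.0 dB), φ = 5.1°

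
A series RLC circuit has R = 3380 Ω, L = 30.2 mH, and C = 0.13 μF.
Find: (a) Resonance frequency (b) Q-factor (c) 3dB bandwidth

Step 1 — Resonance: ω₀ = 1/√(LC) = 1/√(0.0302·1.3e-07) = 1.596e+04 rad/s.
Step 2 — f₀ = ω₀/(2π) = 2540 Hz.
Step 3 — Series Q: Q = ω₀L/R = 1.596e+04·0.0302/3380 = 0.1426.
Step 4 — Bandwidth: Δω = ω₀/Q = 1.119e+05 rad/s; BW = Δω/(2π) = 1.781e+04 Hz.

(a) f₀ = 2540 Hz  (b) Q = 0.1426  (c) BW = 1.781e+04 Hz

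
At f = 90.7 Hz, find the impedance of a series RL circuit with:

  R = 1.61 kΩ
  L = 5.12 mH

Step 1 — Angular frequency: ω = 2π·f = 2π·90.7 = 569.9 rad/s.
Step 2 — Component impedances:
  R: Z = R = 1610 Ω
  L: Z = jωL = j·569.9·0.00512 = 0 + j2.918 Ω
Step 3 — Series combination: Z_total = R + L = 1610 + j2.918 Ω = 1610∠0.1° Ω.

Z = 1610 + j2.918 Ω = 1610∠0.1° Ω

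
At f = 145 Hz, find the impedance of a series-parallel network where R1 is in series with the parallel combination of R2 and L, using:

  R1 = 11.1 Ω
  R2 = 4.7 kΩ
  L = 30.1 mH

Step 1 — Angular frequency: ω = 2π·f = 2π·145 = 911.1 rad/s.
Step 2 — Component impedances:
  R1: Z = R = 11.1 Ω
  R2: Z = R = 4700 Ω
  L: Z = jωL = j·911.1·0.0301 = 0 + j27.42 Ω
Step 3 — Parallel branch: R2 || L = 1/(1/R2 + 1/L) = 0.16 + j27.42 Ω.
Step 4 — Series with R1: Z_total = R1 + (R2 || L) = 11.26 + j27.42 Ω = 29.64∠67.7° Ω.

Z = 11.26 + j27.42 Ω = 29.64∠67.7° Ω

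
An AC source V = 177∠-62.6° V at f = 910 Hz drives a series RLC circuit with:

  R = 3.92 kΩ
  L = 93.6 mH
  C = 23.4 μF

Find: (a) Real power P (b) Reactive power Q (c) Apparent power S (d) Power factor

Step 1 — Angular frequency: ω = 2π·f = 2π·910 = 5718 rad/s.
Step 2 — Component impedances:
  R: Z = R = 3920 Ω
  L: Z = jωL = j·5718·0.0936 = 0 + j535.2 Ω
  C: Z = 1/(jωC) = -j/(ω·C) = 0 - j7.474 Ω
Step 3 — Series combination: Z_total = R + L + C = 3920 + j527.7 Ω = 3955∠7.7° Ω.
Step 4 — Source phasor: V = 177∠-62.6° V = 81.46 - j157.1 V.
Step 5 — Current: I = V / Z = 0.01511 - j0.04212 A = 0.04475∠-70.3° A.
Step 6 — Complex power: S = V·I* = 7.85 + j1.057 VA.
Step 7 — Real power: P = Re(S) = 7.85 W.
Step 8 — Reactive power: Q = Im(S) = 1.057 VAR.
Step 9 — Apparent power: |S| = 7.921 VA.
Step 10 — Power factor: PF = P/|S| = 0.9911 (lagging).

(a) P = 7.85 W  (b) Q = 1.057 VAR  (c) S = 7.921 VA  (d) PF = 0.9911 (lagging)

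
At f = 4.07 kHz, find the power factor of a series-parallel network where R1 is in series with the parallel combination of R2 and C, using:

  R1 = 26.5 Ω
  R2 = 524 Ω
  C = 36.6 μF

Step 1 — Angular frequency: ω = 2π·f = 2π·4070 = 2.557e+04 rad/s.
Step 2 — Component impedances:
  R1: Z = R = 26.5 Ω
  R2: Z = R = 524 Ω
  C: Z = 1/(jωC) = -j/(ω·C) = 0 - j1.068 Ω
Step 3 — Parallel branch: R2 || C = 1/(1/R2 + 1/C) = 0.002178 - j1.068 Ω.
Step 4 — Series with R1: Z_total = R1 + (R2 || C) = 26.5 - j1.068 Ω = 26.52∠-2.3° Ω.
Step 5 — Power factor: PF = cos(φ) = Re(Z)/|Z| = 26.5/26.52 = 0.9992.
Step 6 — Type: Im(Z) = -1.068 ⇒ leading (phase φ = -2.3°).

PF = 0.9992 (leading, φ = -2.3°)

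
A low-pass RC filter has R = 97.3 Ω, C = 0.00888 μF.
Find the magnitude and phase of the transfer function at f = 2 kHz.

Step 1 — Angular frequency: ω = 2π·2000 = 1.257e+04 rad/s.
Step 2 — Transfer function: H(jω) = 1/(1 + jωRC).
Step 3 — Denominator: 1 + jωRC = 1 + j·1.257e+04·97.3·8.88e-09 = 1 + j0.01086.
Step 4 — H = 0.9999 - j0.01086.
Step 5 — Magnitude: |H| = 0.9999 (-0.0 dB); phase: φ = -0.6°.

|H| = 0.9999 (-0.0 dB), φ = -0.6°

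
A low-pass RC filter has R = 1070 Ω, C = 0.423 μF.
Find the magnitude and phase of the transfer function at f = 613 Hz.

Step 1 — Angular frequency: ω = 2π·613 = 3852 rad/s.
Step 2 — Transfer function: H(jω) = 1/(1 + jωRC).
Step 3 — Denominator: 1 + jωRC = 1 + j·3852·1070·4.23e-07 = 1 + j1.743.
Step 4 — H = 0.2476 - j0.4316.
Step 5 — Magnitude: |H| = 0.4976 (-6.1 dB); phase: φ = -60.2°.

|H| = 0.4976 (-6.1 dB), φ = -60.2°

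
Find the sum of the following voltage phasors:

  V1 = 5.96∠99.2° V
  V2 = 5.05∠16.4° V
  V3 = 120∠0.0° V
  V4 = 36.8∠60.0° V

Step 1 — Convert each phasor to rectangular form:
  V1 = 5.96·(cos(99.2°) + j·sin(99.2°)) = -0.9529 + j5.883 V
  V2 = 5.05·(cos(16.4°) + j·sin(16.4°)) = 4.845 + j1.426 V
  V3 = 120·(cos(0.0°) + j·sin(0.0°)) = 120 V
  V4 = 36.8·(cos(60.0°) + j·sin(60.0°)) = 18.4 + j31.87 V
Step 2 — Sum components: V_total = 142.3 + j39.18 V.
Step 3 — Convert to polar: |V_total| = 147.6 V, ∠V_total = 15.4°.

V_total = 147.6∠15.4° V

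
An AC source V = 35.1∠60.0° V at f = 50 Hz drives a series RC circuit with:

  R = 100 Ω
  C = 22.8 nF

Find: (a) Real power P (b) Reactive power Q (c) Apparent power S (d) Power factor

Step 1 — Angular frequency: ω = 2π·f = 2π·50 = 314.2 rad/s.
Step 2 — Component impedances:
  R: Z = R = 100 Ω
  C: Z = 1/(jωC) = -j/(ω·C) = 0 - j1.396e+05 Ω
Step 3 — Series combination: Z_total = R + C = 100 - j1.396e+05 Ω = 1.396e+05∠-90.0° Ω.
Step 4 — Source phasor: V = 35.1∠60.0° V = 17.55 + j30.4 V.
Step 5 — Current: I = V / Z = -0.0002176 + j0.0001259 A = 0.0002514∠150.0° A.
Step 6 — Complex power: S = V·I* = 6.321e-06 - j0.008825 VA.
Step 7 — Real power: P = Re(S) = 6.321e-06 W.
Step 8 — Reactive power: Q = Im(S) = -0.008825 VAR.
Step 9 — Apparent power: |S| = 0.008825 VA.
Step 10 — Power factor: PF = P/|S| = 0.0007163 (leading).

(a) P = 6.321e-06 W  (b) Q = -0.008825 VAR  (c) S = 0.008825 VA  (d) PF = 0.0007163 (leading)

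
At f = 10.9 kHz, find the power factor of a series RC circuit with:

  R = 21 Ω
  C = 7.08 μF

Step 1 — Angular frequency: ω = 2π·f = 2π·1.09e+04 = 6.849e+04 rad/s.
Step 2 — Component impedances:
  R: Z = R = 21 Ω
  C: Z = 1/(jωC) = -j/(ω·C) = 0 - j2.062 Ω
Step 3 — Series combination: Z_total = R + C = 21 - j2.062 Ω = 21.1∠-5.6° Ω.
Step 4 — Power factor: PF = cos(φ) = Re(Z)/|Z| = 21/21.101 = 0.9952.
Step 5 — Type: Im(Z) = -2.062 ⇒ leading (phase φ = -5.6°).

PF = 0.9952 (leading, φ = -5.6°)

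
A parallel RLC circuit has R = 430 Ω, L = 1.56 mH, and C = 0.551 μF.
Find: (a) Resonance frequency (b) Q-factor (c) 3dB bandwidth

Step 1 — Resonance: ω₀ = 1/√(LC) = 1/√(0.00156·5.51e-07) = 3.411e+04 rad/s.
Step 2 — f₀ = ω₀/(2π) = 5429 Hz.
Step 3 — Parallel Q: Q = R/(ω₀L) = 430/(3.411e+04·0.00156) = 8.081.
Step 4 — Bandwidth: Δω = ω₀/Q = 4221 rad/s; BW = Δω/(2π) = 671.7 Hz.

(a) f₀ = 5429 Hz  (b) Q = 8.081  (c) BW = 671.7 Hz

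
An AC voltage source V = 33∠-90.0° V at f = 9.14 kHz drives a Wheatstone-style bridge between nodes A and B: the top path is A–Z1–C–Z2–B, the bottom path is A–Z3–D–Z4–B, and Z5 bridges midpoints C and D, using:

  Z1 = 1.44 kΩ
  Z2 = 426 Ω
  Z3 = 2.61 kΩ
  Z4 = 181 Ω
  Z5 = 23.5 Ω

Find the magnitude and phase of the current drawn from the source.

Step 1 — Angular frequency: ω = 2π·f = 2π·9140 = 5.743e+04 rad/s.
Step 2 — Component impedances:
  Z1: Z = R = 1440 Ω
  Z2: Z = R = 426 Ω
  Z3: Z = R = 2610 Ω
  Z4: Z = R = 181 Ω
  Z5: Z = R = 23.5 Ω
Step 3 — Bridge requires nodal analysis (the Z5 bridge couples midpoints C and D, so the two paths cannot be reduced to a simple series/parallel combination). Setting node B to ground and injecting 1 A at node A, the 3-node admittance system at A, C, D solves to V_A = Z_AB = 1058 Ω = 1058∠0.0° Ω.
Step 4 — Source phasor: V = 33∠-90.0° V = 0 - j33 V.
Step 5 — Ohm's law: I = V / Z_total = (0 - j33) / (1058) = 0 - j0.0312 A.
Step 6 — Convert to polar: |I| = 0.0312 A, ∠I = -90.0°.

I = 0.0312∠-90.0° A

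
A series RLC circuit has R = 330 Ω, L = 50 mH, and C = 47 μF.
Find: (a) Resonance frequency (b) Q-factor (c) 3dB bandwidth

Step 1 — Resonance: ω₀ = 1/√(LC) = 1/√(0.05·4.7e-05) = 652.3 rad/s.
Step 2 — f₀ = ω₀/(2π) = 103.8 Hz.
Step 3 — Series Q: Q = ω₀L/R = 652.3·0.05/330 = 0.09884.
Step 4 — Bandwidth: Δω = ω₀/Q = 6600 rad/s; BW = Δω/(2π) = 1050 Hz.

(a) f₀ = 103.8 Hz  (b) Q = 0.09884  (c) BW = 1050 Hz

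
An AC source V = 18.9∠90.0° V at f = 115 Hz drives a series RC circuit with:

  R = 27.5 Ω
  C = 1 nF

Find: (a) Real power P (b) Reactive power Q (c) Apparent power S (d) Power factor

Step 1 — Angular frequency: ω = 2π·f = 2π·115 = 722.6 rad/s.
Step 2 — Component impedances:
  R: Z = R = 27.5 Ω
  C: Z = 1/(jωC) = -j/(ω·C) = 0 - j1.384e+06 Ω
Step 3 — Series combination: Z_total = R + C = 27.5 - j1.384e+06 Ω = 1.384e+06∠-90.0° Ω.
Step 4 — Source phasor: V = 18.9∠90.0° V = 0 + j18.9 V.
Step 5 — Current: I = V / Z = -1.366e-05 + j2.714e-10 A = 1.366e-05∠180.0° A.
Step 6 — Complex power: S = V·I* = 5.129e-09 - j0.0002581 VA.
Step 7 — Real power: P = Re(S) = 5.129e-09 W.
Step 8 — Reactive power: Q = Im(S) = -0.0002581 VAR.
Step 9 — Apparent power: |S| = 0.0002581 VA.
Step 10 — Power factor: PF = P/|S| = 1.987e-05 (leading).

(a) P = 5.129e-09 W  (b) Q = -0.0002581 VAR  (c) S = 0.0002581 VA  (d) PF = 1.987e-05 (leading)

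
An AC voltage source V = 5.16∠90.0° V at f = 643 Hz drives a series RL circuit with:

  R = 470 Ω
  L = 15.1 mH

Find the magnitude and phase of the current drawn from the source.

Step 1 — Angular frequency: ω = 2π·f = 2π·643 = 4040 rad/s.
Step 2 — Component impedances:
  R: Z = R = 470 Ω
  L: Z = jωL = j·4040·0.0151 = 0 + j61.01 Ω
Step 3 — Series combination: Z_total = R + L = 470 + j61.01 Ω = 473.9∠7.4° Ω.
Step 4 — Source phasor: V = 5.16∠90.0° V = 0 + j5.16 V.
Step 5 — Ohm's law: I = V / Z_total = (0 + j5.16) / (470 + j61.01) = 0.001401 + j0.0108 A.
Step 6 — Convert to polar: |I| = 0.01089 A, ∠I = 82.6°.

I = 0.01089∠82.6° A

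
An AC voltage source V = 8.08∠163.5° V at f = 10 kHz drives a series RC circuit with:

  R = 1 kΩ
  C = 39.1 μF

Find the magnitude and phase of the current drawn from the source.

Step 1 — Angular frequency: ω = 2π·f = 2π·1e+04 = 6.283e+04 rad/s.
Step 2 — Component impedances:
  R: Z = R = 1000 Ω
  C: Z = 1/(jωC) = -j/(ω·C) = 0 - j0.407 Ω
Step 3 — Series combination: Z_total = R + C = 1000 - j0.407 Ω = 1000∠-0.0° Ω.
Step 4 — Source phasor: V = 8.08∠163.5° V = -7.747 + j2.295 V.
Step 5 — Ohm's law: I = V / Z_total = (-7.747 + j2.295) / (1000 - j0.407) = -0.007748 + j0.002292 A.
Step 6 — Convert to polar: |I| = 0.00808 A, ∠I = 163.5°.

I = 0.00808∠163.5° A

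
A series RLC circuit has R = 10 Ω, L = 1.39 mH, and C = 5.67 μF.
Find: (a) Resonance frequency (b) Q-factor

Step 1 — Resonance condition Im(Z)=0 gives ω₀ = 1/√(LC).
Step 2 — ω₀ = 1/√(0.00139·5.67e-06) = 1.126e+04 rad/s.
Step 3 — f₀ = ω₀/(2π) = 1793 Hz.
Step 4 — Series Q: Q = ω₀L/R = 1.126e+04·0.00139/10 = 1.566.

(a) f₀ = 1793 Hz  (b) Q = 1.566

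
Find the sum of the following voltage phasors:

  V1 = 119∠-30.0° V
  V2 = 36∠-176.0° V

Step 1 — Convert each phasor to rectangular form:
  V1 = 119·(cos(-30.0°) + j·sin(-30.0°)) = 103.1 - j59.5 V
  V2 = 36·(cos(-176.0°) + j·sin(-176.0°)) = -35.91 - j2.511 V
Step 2 — Sum components: V_total = 67.14 - j62.01 V.
Step 3 — Convert to polar: |V_total| = 91.4 V, ∠V_total = -42.7°.

V_total = 91.4∠-42.7° V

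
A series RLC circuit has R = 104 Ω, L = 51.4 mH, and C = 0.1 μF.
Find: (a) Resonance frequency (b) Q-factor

Step 1 — Resonance condition Im(Z)=0 gives ω₀ = 1/√(LC).
Step 2 — ω₀ = 1/√(0.0514·1e-07) = 1.395e+04 rad/s.
Step 3 — f₀ = ω₀/(2π) = 2220 Hz.
Step 4 — Series Q: Q = ω₀L/R = 1.395e+04·0.0514/104 = 6.894.

(a) f₀ = 2220 Hz  (b) Q = 6.894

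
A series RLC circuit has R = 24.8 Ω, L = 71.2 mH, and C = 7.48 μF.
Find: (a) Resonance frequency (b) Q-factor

Step 1 — Resonance condition Im(Z)=0 gives ω₀ = 1/√(LC).
Step 2 — ω₀ = 1/√(0.0712·7.48e-06) = 1370 rad/s.
Step 3 — f₀ = ω₀/(2π) = 218.1 Hz.
Step 4 — Series Q: Q = ω₀L/R = 1370·0.0712/24.8 = 3.934.

(a) f₀ = 218.1 Hz  (b) Q = 3.934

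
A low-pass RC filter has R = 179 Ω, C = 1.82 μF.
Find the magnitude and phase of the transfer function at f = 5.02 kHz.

Step 1 — Angular frequency: ω = 2π·5020 = 3.154e+04 rad/s.
Step 2 — Transfer function: H(jω) = 1/(1 + jωRC).
Step 3 — Denominator: 1 + jωRC = 1 + j·3.154e+04·179·1.82e-06 = 1 + j10.28.
Step 4 — H = 0.009382 - j0.0964.
Step 5 — Magnitude: |H| = 0.09686 (-20.3 dB); phase: φ = -84.4°.

|H| = 0.09686 (-20.3 dB), φ = -84.4°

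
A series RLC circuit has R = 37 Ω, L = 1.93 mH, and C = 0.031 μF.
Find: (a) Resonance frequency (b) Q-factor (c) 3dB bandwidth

Step 1 — Resonance condition Im(Z)=0 gives ω₀ = 1/√(LC).
Step 2 — ω₀ = 1/√(0.00193·3.1e-08) = 1.293e+05 rad/s.
Step 3 — f₀ = ω₀/(2π) = 2.058e+04 Hz.
Step 4 — Series Q: Q = ω₀L/R = 1.293e+05·0.00193/37 = 6.744.
Step 5 — 3dB bandwidth: Δω = ω₀/Q = 1.917e+04 rad/s; BW = Δω/(2π) = 3051 Hz.

(a) f₀ = 2.058e+04 Hz  (b) Q = 6.744  (c) BW = 3051 Hz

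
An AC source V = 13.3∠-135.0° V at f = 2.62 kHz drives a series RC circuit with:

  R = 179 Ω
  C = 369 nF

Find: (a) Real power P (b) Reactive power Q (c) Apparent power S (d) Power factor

Step 1 — Angular frequency: ω = 2π·f = 2π·2620 = 1.646e+04 rad/s.
Step 2 — Component impedances:
  R: Z = R = 179 Ω
  C: Z = 1/(jωC) = -j/(ω·C) = 0 - j164.6 Ω
Step 3 — Series combination: Z_total = R + C = 179 - j164.6 Ω = 243.2∠-42.6° Ω.
Step 4 — Source phasor: V = 13.3∠-135.0° V = -9.405 - j9.405 V.
Step 5 — Current: I = V / Z = -0.002286 - j0.05464 A = 0.05469∠-92.4° A.
Step 6 — Complex power: S = V·I* = 0.5354 - j0.4924 VA.
Step 7 — Real power: P = Re(S) = 0.5354 W.
Step 8 — Reactive power: Q = Im(S) = -0.4924 VAR.
Step 9 — Apparent power: |S| = 0.7274 VA.
Step 10 — Power factor: PF = P/|S| = 0.736 (leading).

(a) P = 0.5354 W  (b) Q = -0.4924 VAR  (c) S = 0.7274 VA  (d) PF = 0.736 (leading)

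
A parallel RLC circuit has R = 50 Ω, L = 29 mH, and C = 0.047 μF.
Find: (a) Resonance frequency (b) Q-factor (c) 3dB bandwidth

Step 1 — Resonance: ω₀ = 1/√(LC) = 1/√(0.029·4.7e-08) = 2.709e+04 rad/s.
Step 2 — f₀ = ω₀/(2π) = 4311 Hz.
Step 3 — Parallel Q: Q = R/(ω₀L) = 50/(2.709e+04·0.029) = 0.06365.
Step 4 — Bandwidth: Δω = ω₀/Q = 4.255e+05 rad/s; BW = Δω/(2π) = 6.773e+04 Hz.

(a) f₀ = 4311 Hz  (b) Q = 0.06365  (c) BW = 6.773e+04 Hz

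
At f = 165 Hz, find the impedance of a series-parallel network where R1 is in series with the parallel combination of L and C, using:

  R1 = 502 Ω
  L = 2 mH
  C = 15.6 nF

Step 1 — Angular frequency: ω = 2π·f = 2π·165 = 1037 rad/s.
Step 2 — Component impedances:
  R1: Z = R = 502 Ω
  L: Z = jωL = j·1037·0.002 = 0 + j2.073 Ω
  C: Z = 1/(jωC) = -j/(ω·C) = 0 - j6.183e+04 Ω
Step 3 — Parallel branch: L || C = 1/(1/L + 1/C) = 0 + j2.074 Ω.
Step 4 — Series with R1: Z_total = R1 + (L || C) = 502 + j2.074 Ω = 502∠0.2° Ω.

Z = 502 + j2.074 Ω = 502∠0.2° Ω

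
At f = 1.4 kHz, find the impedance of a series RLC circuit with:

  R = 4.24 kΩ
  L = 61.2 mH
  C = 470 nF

Step 1 — Angular frequency: ω = 2π·f = 2π·1400 = 8796 rad/s.
Step 2 — Component impedances:
  R: Z = R = 4240 Ω
  L: Z = jωL = j·8796·0.0612 = 0 + j538.3 Ω
  C: Z = 1/(jωC) = -j/(ω·C) = 0 - j241.9 Ω
Step 3 — Series combination: Z_total = R + L + C = 4240 + j296.5 Ω = 4250∠4.0° Ω.

Z = 4240 + j296.5 Ω = 4250∠4.0° Ω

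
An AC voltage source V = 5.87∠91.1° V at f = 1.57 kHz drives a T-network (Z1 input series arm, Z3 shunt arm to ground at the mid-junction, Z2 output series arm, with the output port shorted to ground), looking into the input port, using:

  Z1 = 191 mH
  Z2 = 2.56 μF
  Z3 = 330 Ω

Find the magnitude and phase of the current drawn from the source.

Step 1 — Angular frequency: ω = 2π·f = 2π·1570 = 9865 rad/s.
Step 2 — Component impedances:
  Z1: Z = jωL = j·9865·0.191 = 0 + j1884 Ω
  Z2: Z = 1/(jωC) = -j/(ω·C) = 0 - j39.6 Ω
  Z3: Z = R = 330 Ω
Step 3 — With the output port shorted to ground, the output series arm Z2 runs from the junction to ground; the shunt arm Z3 also runs from the junction to ground. They appear in parallel: Z3 || Z2 = 4.684 - j39.04 Ω.
Step 4 — Series with input arm Z1: Z_in = Z1 + (Z3 || Z2) = 4.684 + j1845 Ω = 1845∠89.9° Ω.
Step 5 — Source phasor: V = 5.87∠91.1° V = -0.1127 + j5.869 V.
Step 6 — Ohm's law: I = V / Z_total = (-0.1127 + j5.869) / (4.684 + j1845) = 0.003181 + j6.915e-05 A.
Step 7 — Convert to polar: |I| = 0.003181 A, ∠I = 1.2°.

I = 0.003181∠1.2° A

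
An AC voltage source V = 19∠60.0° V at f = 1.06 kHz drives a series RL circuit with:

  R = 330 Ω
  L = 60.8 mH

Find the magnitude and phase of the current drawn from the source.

Step 1 — Angular frequency: ω = 2π·f = 2π·1060 = 6660 rad/s.
Step 2 — Component impedances:
  R: Z = R = 330 Ω
  L: Z = jωL = j·6660·0.0608 = 0 + j404.9 Ω
Step 3 — Series combination: Z_total = R + L = 330 + j404.9 Ω = 522.4∠50.8° Ω.
Step 4 — Source phasor: V = 19∠60.0° V = 9.5 + j16.45 V.
Step 5 — Ohm's law: I = V / Z_total = (9.5 + j16.45) / (330 + j404.9) = 0.03591 + j0.005801 A.
Step 6 — Convert to polar: |I| = 0.03637 A, ∠I = 9.2°.

I = 0.03637∠9.2° A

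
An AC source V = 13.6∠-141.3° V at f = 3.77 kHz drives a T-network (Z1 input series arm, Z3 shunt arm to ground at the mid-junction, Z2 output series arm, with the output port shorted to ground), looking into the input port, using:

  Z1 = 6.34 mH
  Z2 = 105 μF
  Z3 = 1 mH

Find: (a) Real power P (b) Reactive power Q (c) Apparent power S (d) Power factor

Step 1 — Angular frequency: ω = 2π·f = 2π·3770 = 2.369e+04 rad/s.
Step 2 — Component impedances:
  Z1: Z = jωL = j·2.369e+04·0.00634 = 0 + j150.2 Ω
  Z2: Z = 1/(jωC) = -j/(ω·C) = 0 - j0.4021 Ω
  Z3: Z = jωL = j·2.369e+04·0.001 = 0 + j23.69 Ω
Step 3 — With the output port shorted to ground, the output series arm Z2 runs from the junction to ground; the shunt arm Z3 also runs from the junction to ground. They appear in parallel: Z3 || Z2 = 0 - j0.409 Ω.
Step 4 — Series with input arm Z1: Z_in = Z1 + (Z3 || Z2) = 0 + j149.8 Ω = 149.8∠90.0° Ω.
Step 5 — Source phasor: V = 13.6∠-141.3° V = -10.61 - j8.503 V.
Step 6 — Current: I = V / Z = -0.05678 + j0.07087 A = 0.09081∠128.7° A.
Step 7 — Complex power: S = V·I* = 0 + j1.235 VA.
Step 8 — Real power: P = Re(S) = 0 W.
Step 9 — Reactive power: Q = Im(S) = 1.235 VAR.
Step 10 — Apparent power: |S| = 1.235 VA.
Step 11 — Power factor: PF = P/|S| = 0 (lagging).

(a) P = 0 W  (b) Q = 1.235 VAR  (c) S = 1.235 VA  (d) PF = 0 (lagging)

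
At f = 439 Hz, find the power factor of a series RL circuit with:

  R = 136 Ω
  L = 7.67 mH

Step 1 — Angular frequency: ω = 2π·f = 2π·439 = 2758 rad/s.
Step 2 — Component impedances:
  R: Z = R = 136 Ω
  L: Z = jωL = j·2758·0.00767 = 0 + j21.16 Ω
Step 3 — Series combination: Z_total = R + L = 136 + j21.16 Ω = 137.6∠8.8° Ω.
Step 4 — Power factor: PF = cos(φ) = Re(Z)/|Z| = 136/137.64 = 0.9881.
Step 5 — Type: Im(Z) = 21.16 ⇒ lagging (phase φ = 8.8°).

PF = 0.9881 (lagging, φ = 8.8°)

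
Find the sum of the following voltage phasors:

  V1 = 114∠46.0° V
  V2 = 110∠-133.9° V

Step 1 — Convert each phasor to rectangular form:
  V1 = 114·(cos(46.0°) + j·sin(46.0°)) = 79.19 + j82 V
  V2 = 110·(cos(-133.9°) + j·sin(-133.9°)) = -76.27 - j79.26 V
Step 2 — Sum components: V_total = 2.917 + j2.744 V.
Step 3 — Convert to polar: |V_total| = 4.005 V, ∠V_total = 43.3°.

V_total = 4.005∠43.3° V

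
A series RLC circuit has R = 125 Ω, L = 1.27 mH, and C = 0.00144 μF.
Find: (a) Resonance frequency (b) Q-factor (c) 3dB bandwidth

Step 1 — Resonance condition Im(Z)=0 gives ω₀ = 1/√(LC).
Step 2 — ω₀ = 1/√(0.00127·1.44e-09) = 7.395e+05 rad/s.
Step 3 — f₀ = ω₀/(2π) = 1.177e+05 Hz.
Step 4 — Series Q: Q = ω₀L/R = 7.395e+05·0.00127/125 = 7.513.
Step 5 — 3dB bandwidth: Δω = ω₀/Q = 9.843e+04 rad/s; BW = Δω/(2π) = 1.566e+04 Hz.

(a) f₀ = 1.177e+05 Hz  (b) Q = 7.513  (c) BW = 1.566e+04 Hz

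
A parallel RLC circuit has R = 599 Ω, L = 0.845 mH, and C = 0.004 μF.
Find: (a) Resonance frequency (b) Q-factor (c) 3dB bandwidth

Step 1 — Resonance: ω₀ = 1/√(LC) = 1/√(0.000845·4e-09) = 5.439e+05 rad/s.
Step 2 — f₀ = ω₀/(2π) = 8.657e+04 Hz.
Step 3 — Parallel Q: Q = R/(ω₀L) = 599/(5.439e+05·0.000845) = 1.303.
Step 4 — Bandwidth: Δω = ω₀/Q = 4.174e+05 rad/s; BW = Δω/(2π) = 6.643e+04 Hz.

(a) f₀ = 8.657e+04 Hz  (b) Q = 1.303  (c) BW = 6.643e+04 Hz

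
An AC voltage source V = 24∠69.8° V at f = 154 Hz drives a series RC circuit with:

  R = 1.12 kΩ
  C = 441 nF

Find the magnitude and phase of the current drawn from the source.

Step 1 — Angular frequency: ω = 2π·f = 2π·154 = 967.6 rad/s.
Step 2 — Component impedances:
  R: Z = R = 1120 Ω
  C: Z = 1/(jωC) = -j/(ω·C) = 0 - j2343 Ω
Step 3 — Series combination: Z_total = R + C = 1120 - j2343 Ω = 2597∠-64.5° Ω.
Step 4 — Source phasor: V = 24∠69.8° V = 8.287 + j22.52 V.
Step 5 — Ohm's law: I = V / Z_total = (8.287 + j22.52) / (1120 - j2343) = -0.006448 + j0.006618 A.
Step 6 — Convert to polar: |I| = 0.00924 A, ∠I = 134.3°.

I = 0.00924∠134.3° A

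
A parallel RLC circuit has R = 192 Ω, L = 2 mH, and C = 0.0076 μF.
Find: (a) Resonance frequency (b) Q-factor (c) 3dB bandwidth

Step 1 — Resonance: ω₀ = 1/√(LC) = 1/√(0.002·7.6e-09) = 2.565e+05 rad/s.
Step 2 — f₀ = ω₀/(2π) = 4.082e+04 Hz.
Step 3 — Parallel Q: Q = R/(ω₀L) = 192/(2.565e+05·0.002) = 0.3743.
Step 4 — Bandwidth: Δω = ω₀/Q = 6.853e+05 rad/s; BW = Δω/(2π) = 1.091e+05 Hz.

(a) f₀ = 4.082e+04 Hz  (b) Q = 0.3743  (c) BW = 1.091e+05 Hz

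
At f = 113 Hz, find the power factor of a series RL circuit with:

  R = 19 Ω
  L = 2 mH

Step 1 — Angular frequency: ω = 2π·f = 2π·113 = 710 rad/s.
Step 2 — Component impedances:
  R: Z = R = 19 Ω
  L: Z = jωL = j·710·0.002 = 0 + j1.42 Ω
Step 3 — Series combination: Z_total = R + L = 19 + j1.42 Ω = 19.05∠4.3° Ω.
Step 4 — Power factor: PF = cos(φ) = Re(Z)/|Z| = 19/19.053 = 0.9972.
Step 5 — Type: Im(Z) = 1.42 ⇒ lagging (phase φ = 4.3°).

PF = 0.9972 (lagging, φ = 4.3°)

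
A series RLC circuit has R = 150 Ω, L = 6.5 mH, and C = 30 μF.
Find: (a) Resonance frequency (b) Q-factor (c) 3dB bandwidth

Step 1 — Resonance: ω₀ = 1/√(LC) = 1/√(0.0065·3e-05) = 2265 rad/s.
Step 2 — f₀ = ω₀/(2π) = 360.4 Hz.
Step 3 — Series Q: Q = ω₀L/R = 2265·0.0065/150 = 0.09813.
Step 4 — Bandwidth: Δω = ω₀/Q = 2.308e+04 rad/s; BW = Δω/(2π) = 3673 Hz.

(a) f₀ = 360.4 Hz  (b) Q = 0.09813  (c) BW = 3673 Hz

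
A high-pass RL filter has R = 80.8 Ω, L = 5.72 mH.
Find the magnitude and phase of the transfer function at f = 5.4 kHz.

Step 1 — Angular frequency: ω = 2π·5400 = 3.393e+04 rad/s.
Step 2 — Transfer function: H(jω) = jωL/(R + jωL).
Step 3 — Numerator jωL = j·194.1; denominator R + jωL = 80.8 + j194.1.
Step 4 — H = 0.8523 + j0.3548.
Step 5 — Magnitude: |H| = 0.9232 (-0.7 dB); phase: φ = 22.6°.

|H| = 0.9232 (-0.7 dB), φ = 22.6°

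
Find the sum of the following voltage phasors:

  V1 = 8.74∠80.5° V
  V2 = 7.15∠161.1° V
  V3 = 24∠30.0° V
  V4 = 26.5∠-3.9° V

Step 1 — Convert each phasor to rectangular form:
  V1 = 8.74·(cos(80.5°) + j·sin(80.5°)) = 1.443 + j8.62 V
  V2 = 7.15·(cos(161.1°) + j·sin(161.1°)) = -6.765 + j2.316 V
  V3 = 24·(cos(30.0°) + j·sin(30.0°)) = 20.78 + j12 V
  V4 = 26.5·(cos(-3.9°) + j·sin(-3.9°)) = 26.44 - j1.802 V
Step 2 — Sum components: V_total = 41.9 + j21.13 V.
Step 3 — Convert to polar: |V_total| = 46.93 V, ∠V_total = 26.8°.

V_total = 46.93∠26.8° V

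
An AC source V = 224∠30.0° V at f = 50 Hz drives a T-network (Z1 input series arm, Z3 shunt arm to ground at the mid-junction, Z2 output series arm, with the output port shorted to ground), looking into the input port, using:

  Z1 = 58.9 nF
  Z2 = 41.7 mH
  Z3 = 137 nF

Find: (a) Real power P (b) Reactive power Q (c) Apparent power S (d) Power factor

Step 1 — Angular frequency: ω = 2π·f = 2π·50 = 314.2 rad/s.
Step 2 — Component impedances:
  Z1: Z = 1/(jωC) = -j/(ω·C) = 0 - j5.404e+04 Ω
  Z2: Z = jωL = j·314.2·0.0417 = 0 + j13.1 Ω
  Z3: Z = 1/(jωC) = -j/(ω·C) = 0 - j2.323e+04 Ω
Step 3 — With the output port shorted to ground, the output series arm Z2 runs from the junction to ground; the shunt arm Z3 also runs from the junction to ground. They appear in parallel: Z3 || Z2 = 0 + j13.11 Ω.
Step 4 — Series with input arm Z1: Z_in = Z1 + (Z3 || Z2) = 0 - j5.403e+04 Ω = 5.403e+04∠-90.0° Ω.
Step 5 — Source phasor: V = 224∠30.0° V = 194 + j112 V.
Step 6 — Current: I = V / Z = -0.002073 + j0.00359 A = 0.004146∠120.0° A.
Step 7 — Complex power: S = V·I* = 0 - j0.9287 VA.
Step 8 — Real power: P = Re(S) = 0 W.
Step 9 — Reactive power: Q = Im(S) = -0.9287 VAR.
Step 10 — Apparent power: |S| = 0.9287 VA.
Step 11 — Power factor: PF = P/|S| = 0 (leading).

(a) P = 0 W  (b) Q = -0.9287 VAR  (c) S = 0.9287 VA  (d) PF = 0 (leading)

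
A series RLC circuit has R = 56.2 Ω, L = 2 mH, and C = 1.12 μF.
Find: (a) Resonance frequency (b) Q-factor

Step 1 — Resonance condition Im(Z)=0 gives ω₀ = 1/√(LC).
Step 2 — ω₀ = 1/√(0.002·1.12e-06) = 2.113e+04 rad/s.
Step 3 — f₀ = ω₀/(2π) = 3363 Hz.
Step 4 — Series Q: Q = ω₀L/R = 2.113e+04·0.002/56.2 = 0.7519.

(a) f₀ = 3363 Hz  (b) Q = 0.7519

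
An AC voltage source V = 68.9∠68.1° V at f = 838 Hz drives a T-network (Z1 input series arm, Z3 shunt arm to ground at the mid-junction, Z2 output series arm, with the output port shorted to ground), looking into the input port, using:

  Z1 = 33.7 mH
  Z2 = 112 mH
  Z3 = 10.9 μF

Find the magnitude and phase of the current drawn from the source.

Step 1 — Angular frequency: ω = 2π·f = 2π·838 = 5265 rad/s.
Step 2 — Component impedances:
  Z1: Z = jωL = j·5265·0.0337 = 0 + j177.4 Ω
  Z2: Z = jωL = j·5265·0.112 = 0 + j589.7 Ω
  Z3: Z = 1/(jωC) = -j/(ω·C) = 0 - j17.42 Ω
Step 3 — With the output port shorted to ground, the output series arm Z2 runs from the junction to ground; the shunt arm Z3 also runs from the junction to ground. They appear in parallel: Z3 || Z2 = 0 - j17.95 Ω.
Step 4 — Series with input arm Z1: Z_in = Z1 + (Z3 || Z2) = 0 + j159.5 Ω = 159.5∠90.0° Ω.
Step 5 — Source phasor: V = 68.9∠68.1° V = 25.7 + j63.93 V.
Step 6 — Ohm's law: I = V / Z_total = (25.7 + j63.93) / (0 + j159.5) = 0.4008 - j0.1611 A.
Step 7 — Convert to polar: |I| = 0.432 A, ∠I = -21.9°.

I = 0.432∠-21.9° A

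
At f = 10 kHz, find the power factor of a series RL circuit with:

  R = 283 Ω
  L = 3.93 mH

Step 1 — Angular frequency: ω = 2π·f = 2π·1e+04 = 6.283e+04 rad/s.
Step 2 — Component impedances:
  R: Z = R = 283 Ω
  L: Z = jωL = j·6.283e+04·0.00393 = 0 + j246.9 Ω
Step 3 — Series combination: Z_total = R + L = 283 + j246.9 Ω = 375.6∠41.1° Ω.
Step 4 — Power factor: PF = cos(φ) = Re(Z)/|Z| = 283/375.6 = 0.7535.
Step 5 — Type: Im(Z) = 246.9 ⇒ lagging (phase φ = 41.1°).

PF = 0.7535 (lagging, φ = 41.1°)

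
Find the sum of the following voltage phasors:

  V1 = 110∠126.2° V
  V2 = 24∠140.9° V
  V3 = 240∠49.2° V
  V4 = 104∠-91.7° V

Step 1 — Convert each phasor to rectangular form:
  V1 = 110·(cos(126.2°) + j·sin(126.2°)) = -64.97 + j88.77 V
  V2 = 24·(cos(140.9°) + j·sin(140.9°)) = -18.63 + j15.14 V
  V3 = 240·(cos(49.2°) + j·sin(49.2°)) = 156.8 + j181.7 V
  V4 = 104·(cos(-91.7°) + j·sin(-91.7°)) = -3.085 - j104 V
Step 2 — Sum components: V_total = 70.14 + j181.6 V.
Step 3 — Convert to polar: |V_total| = 194.7 V, ∠V_total = 68.9°.

V_total = 194.7∠68.9° V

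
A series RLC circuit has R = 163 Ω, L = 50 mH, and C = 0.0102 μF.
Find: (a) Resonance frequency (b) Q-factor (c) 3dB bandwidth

Step 1 — Resonance condition Im(Z)=0 gives ω₀ = 1/√(LC).
Step 2 — ω₀ = 1/√(0.05·1.02e-08) = 4.428e+04 rad/s.
Step 3 — f₀ = ω₀/(2π) = 7047 Hz.
Step 4 — Series Q: Q = ω₀L/R = 4.428e+04·0.05/163 = 13.58.
Step 5 — 3dB bandwidth: Δω = ω₀/Q = 3260 rad/s; BW = Δω/(2π) = 518.8 Hz.

(a) f₀ = 7047 Hz  (b) Q = 13.58  (c) BW = 518.8 Hz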